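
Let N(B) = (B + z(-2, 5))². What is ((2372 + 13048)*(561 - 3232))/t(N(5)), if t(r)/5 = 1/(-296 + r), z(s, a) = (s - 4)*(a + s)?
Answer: 1046145228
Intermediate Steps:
z(s, a) = (-4 + s)*(a + s)
N(B) = (-18 + B)² (N(B) = (B + ((-2)² - 4*5 - 4*(-2) + 5*(-2)))² = (B + (4 - 20 + 8 - 10))² = (B - 18)² = (-18 + B)²)
t(r) = 5/(-296 + r)
((2372 + 13048)*(561 - 3232))/t(N(5)) = ((2372 + 13048)*(561 - 3232))/((5/(-296 + (-18 + 5)²))) = (15420*(-2671))/((5/(-296 + (-13)²))) = -41186820/(5/(-296 + 169)) = -41186820/(5/(-127)) = -41186820/(5*(-1/127)) = -41186820/(-5/127) = -41186820*(-127/5) = 1046145228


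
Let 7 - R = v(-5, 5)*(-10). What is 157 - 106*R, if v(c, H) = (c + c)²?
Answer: -106585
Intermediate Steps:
v(c, H) = 4*c² (v(c, H) = (2*c)² = 4*c²)
R = 1007 (R = 7 - 4*(-5)²*(-10) = 7 - 4*25*(-10) = 7 - 100*(-10) = 7 - 1*(-1000) = 7 + 1000 = 1007)
157 - 106*R = 157 - 106*1007 = 157 - 106742 = -106585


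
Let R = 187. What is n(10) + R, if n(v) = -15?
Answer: 172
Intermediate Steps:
n(10) + R = -15 + 187 = 172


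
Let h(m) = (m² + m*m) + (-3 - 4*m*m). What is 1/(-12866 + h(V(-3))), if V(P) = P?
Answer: -1/12887 ≈ -7.7598e-5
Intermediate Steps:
h(m) = -3 - 2*m² (h(m) = (m² + m²) + (-3 - 4*m²) = 2*m² + (-3 - 4*m²) = -3 - 2*m²)
1/(-12866 + h(V(-3))) = 1/(-12866 + (-3 - 2*(-3)²)) = 1/(-12866 + (-3 - 2*9)) = 1/(-12866 + (-3 - 18)) = 1/(-12866 - 21) = 1/(-12887) = -1/12887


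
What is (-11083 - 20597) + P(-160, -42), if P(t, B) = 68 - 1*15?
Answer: -31627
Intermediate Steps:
P(t, B) = 53 (P(t, B) = 68 - 15 = 53)
(-11083 - 20597) + P(-160, -42) = (-11083 - 20597) + 53 = -31680 + 53 = -31627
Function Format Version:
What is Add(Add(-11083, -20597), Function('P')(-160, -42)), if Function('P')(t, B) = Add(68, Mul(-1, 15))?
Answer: -31627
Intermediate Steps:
Function('P')(t, B) = 53 (Function('P')(t, B) = Add(68, -15) = 53)
Add(Add(-11083, -20597), Function('P')(-160, -42)) = Add(Add(-11083, -20597), 53) = Add(-31680, 53) = -31627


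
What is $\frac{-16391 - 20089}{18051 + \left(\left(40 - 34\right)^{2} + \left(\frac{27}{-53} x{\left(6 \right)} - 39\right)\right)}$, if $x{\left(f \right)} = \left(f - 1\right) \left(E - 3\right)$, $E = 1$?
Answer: $- \frac{322240}{159469} \approx -2.0207$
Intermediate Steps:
$x{\left(f \right)} = 2 - 2 f$ ($x{\left(f \right)} = \left(f - 1\right) \left(1 - 3\right) = \left(-1 + f\right) \left(-2\right) = 2 - 2 f$)
$\frac{-16391 - 20089}{18051 + \left(\left(40 - 34\right)^{2} + \left(\frac{27}{-53} x{\left(6 \right)} - 39\right)\right)} = \frac{-16391 - 20089}{18051 - \left(39 - \left(40 - 34\right)^{2} - \frac{27}{-53} \left(2 - 12\right)\right)} = - \frac{36480}{18051 - \left(39 - 36 - 27 \left(- \frac{1}{53}\right) \left(2 - 12\right)\right)} = - \frac{36480}{18051 + \left(36 - \frac{1797}{53}\right)} = - \frac{36480}{18051 + \frac{111}{53}} = - \frac{36480}{\frac{956814}{53}} = \left(-36480\right) \frac{53}{956814} = - \frac{322240}{159469}$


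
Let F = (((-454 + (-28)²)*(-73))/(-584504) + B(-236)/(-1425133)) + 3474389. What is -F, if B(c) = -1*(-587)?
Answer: -1447075980802900785/416497969516 ≈ -3.4744e+6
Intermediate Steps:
B(c) = 587
F = 1447075980802900785/416497969516 (F = (((-454 + (-28)²)*(-73))/(-584504) + 587/(-1425133)) + 3474389 = (((-454 + 784)*(-73))*(-1/584504) + 587*(-1/1425133)) + 3474389 = ((330*(-73))*(-1/584504) - 587/1425133) + 3474389 = (-24090*(-1/584504) - 587/1425133) + 3474389 = (12045/292252 - 587/1425133) + 3474389 = 16994175061/416497969516 + 3474389 = 1447075980802900785/416497969516 ≈ 3.4744e+6)
-F = -1*1447075980802900785/416497969516 = -1447075980802900785/416497969516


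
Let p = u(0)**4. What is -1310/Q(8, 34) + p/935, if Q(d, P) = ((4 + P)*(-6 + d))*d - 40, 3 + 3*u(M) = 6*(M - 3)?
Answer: 69459/265540 ≈ 0.26158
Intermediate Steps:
u(M) = -7 + 2*M (u(M) = -1 + (6*(M - 3))/3 = -1 + (6*(-3 + M))/3 = -1 + (-18 + 6*M)/3 = -1 + (-6 + 2*M) = -7 + 2*M)
p = 2401 (p = (-7 + 2*0)**4 = (-7 + 0)**4 = (-7)**4 = 2401)
Q(d, P) = -40 + d*(-6 + d)*(4 + P) (Q(d, P) = ((-6 + d)*(4 + P))*d - 40 = d*(-6 + d)*(4 + P) - 40 = -40 + d*(-6 + d)*(4 + P))
-1310/Q(8, 34) + p/935 = -1310/(-40 - 24*8 + 4*8**2 + 34*8**2 - 6*34*8) + 2401/935 = -1310/(-40 - 192 + 4*64 + 34*64 - 1632) + 2401*(1/935) = -1310/(-40 - 192 + 256 + 2176 - 1632) + 2401/935 = -1310/568 + 2401/935 = -1310*1/568 + 2401/935 = -655/284 + 2401/935 = 69459/265540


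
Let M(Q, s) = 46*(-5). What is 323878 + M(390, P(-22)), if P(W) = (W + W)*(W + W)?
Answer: 323648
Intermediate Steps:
P(W) = 4*W**2 (P(W) = (2*W)*(2*W) = 4*W**2)
M(Q, s) = -230
323878 + M(390, P(-22)) = 323878 - 230 = 323648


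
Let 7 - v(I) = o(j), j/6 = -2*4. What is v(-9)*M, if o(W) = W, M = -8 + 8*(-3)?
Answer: -1760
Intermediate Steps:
M = -32 (M = -8 - 24 = -32)
j = -48 (j = 6*(-2*4) = 6*(-8) = -48)
v(I) = 55 (v(I) = 7 - 1*(-48) = 7 + 48 = 55)
v(-9)*M = 55*(-32) = -1760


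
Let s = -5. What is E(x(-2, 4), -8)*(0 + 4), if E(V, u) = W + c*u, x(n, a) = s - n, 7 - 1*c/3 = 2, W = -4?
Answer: -496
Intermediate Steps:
c = 15 (c = 21 - 3*2 = 21 - 6 = 15)
x(n, a) = -5 - n
E(V, u) = -4 + 15*u
E(x(-2, 4), -8)*(0 + 4) = (-4 + 15*(-8))*(0 + 4) = (-4 - 120)*4 = -124*4 = -496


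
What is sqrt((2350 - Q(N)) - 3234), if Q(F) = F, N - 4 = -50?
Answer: I*sqrt(838) ≈ 28.948*I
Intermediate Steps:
N = -46 (N = 4 - 50 = -46)
sqrt((2350 - Q(N)) - 3234) = sqrt((2350 - 1*(-46)) - 3234) = sqrt((2350 + 46) - 3234) = sqrt(2396 - 3234) = sqrt(-838) = I*sqrt(838)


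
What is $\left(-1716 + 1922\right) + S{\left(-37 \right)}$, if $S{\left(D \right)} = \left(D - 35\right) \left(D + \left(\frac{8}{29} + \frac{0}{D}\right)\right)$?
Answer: $\frac{82654}{29} \approx 2850.1$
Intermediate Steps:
$S{\left(D \right)} = \left(-35 + D\right) \left(\frac{8}{29} + D\right)$ ($S{\left(D \right)} = \left(-35 + D\right) \left(D + \left(8 \cdot \frac{1}{29} + 0\right)\right) = \left(-35 + D\right) \left(D + \left(\frac{8}{29} + 0\right)\right) = \left(-35 + D\right) \left(D + \frac{8}{29}\right) = \left(-35 + D\right) \left(\frac{8}{29} + D\right)$)
$\left(-1716 + 1922\right) + S{\left(-37 \right)} = \left(-1716 + 1922\right) - \left(- \frac{36979}{29} - 1369\right) = 206 + \left(- \frac{280}{29} + 1369 + \frac{37259}{29}\right) = 206 + \frac{76680}{29} = \frac{82654}{29}$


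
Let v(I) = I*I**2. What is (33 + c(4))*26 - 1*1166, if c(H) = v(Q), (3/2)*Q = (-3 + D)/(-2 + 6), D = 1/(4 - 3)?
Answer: -8342/27 ≈ -308.96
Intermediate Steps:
D = 1 (D = 1/1 = 1)
Q = -1/3 (Q = 2*((-3 + 1)/(-2 + 6))/3 = 2*(-2/4)/3 = 2*(-2*1/4)/3 = (2/3)*(-1/2) = -1/3 ≈ -0.33333)
v(I) = I**3
c(H) = -1/27 (c(H) = (-1/3)**3 = -1/27)
(33 + c(4))*26 - 1*1166 = (33 - 1/27)*26 - 1*1166 = (890/27)*26 - 1166 = 23140/27 - 1166 = -8342/27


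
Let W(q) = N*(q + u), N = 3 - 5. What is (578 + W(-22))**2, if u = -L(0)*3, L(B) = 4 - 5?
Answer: 379456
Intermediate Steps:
L(B) = -1
u = 3 (u = -1*(-1)*3 = 1*3 = 3)
N = -2
W(q) = -6 - 2*q (W(q) = -2*(q + 3) = -2*(3 + q) = -6 - 2*q)
(578 + W(-22))**2 = (578 + (-6 - 2*(-22)))**2 = (578 + (-6 + 44))**2 = (578 + 38)**2 = 616**2 = 379456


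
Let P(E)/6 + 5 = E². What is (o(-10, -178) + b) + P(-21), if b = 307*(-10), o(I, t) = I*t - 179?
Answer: 1147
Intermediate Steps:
o(I, t) = -179 + I*t
b = -3070
P(E) = -30 + 6*E²
(o(-10, -178) + b) + P(-21) = ((-179 - 10*(-178)) - 3070) + (-30 + 6*(-21)²) = ((-179 + 1780) - 3070) + (-30 + 6*441) = (1601 - 3070) + (-30 + 2646) = -1469 + 2616 = 1147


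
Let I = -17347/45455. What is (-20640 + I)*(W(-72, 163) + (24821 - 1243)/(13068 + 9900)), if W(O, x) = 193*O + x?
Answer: 147953595495260701/522005220 ≈ 2.8343e+8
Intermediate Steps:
W(O, x) = x + 193*O
I = -17347/45455 (I = -17347*1/45455 = -17347/45455 ≈ -0.38163)
(-20640 + I)*(W(-72, 163) + (24821 - 1243)/(13068 + 9900)) = (-20640 - 17347/45455)*((163 + 193*(-72)) + (24821 - 1243)/(13068 + 9900)) = -938208547*((163 - 13896) + 23578/22968)/45455 = -938208547*(-13733 + 23578*(1/22968))/45455 = -938208547*(-13733 + 11789/11484)/45455 = -938208547/45455*(-157697983/11484) = 147953595495260701/522005220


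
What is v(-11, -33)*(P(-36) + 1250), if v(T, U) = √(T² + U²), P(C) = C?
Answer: 13354*√10 ≈ 42229.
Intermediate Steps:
v(-11, -33)*(P(-36) + 1250) = √((-11)² + (-33)²)*(-36 + 1250) = √(121 + 1089)*1214 = √1210*1214 = (11*√10)*1214 = 13354*√10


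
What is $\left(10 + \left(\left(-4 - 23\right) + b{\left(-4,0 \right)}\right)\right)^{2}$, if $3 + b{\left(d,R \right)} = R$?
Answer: $400$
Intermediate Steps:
$b{\left(d,R \right)} = -3 + R$
$\left(10 + \left(\left(-4 - 23\right) + b{\left(-4,0 \right)}\right)\right)^{2} = \left(10 + \left(\left(-4 - 23\right) + \left(-3 + 0\right)\right)\right)^{2} = \left(10 - 30\right)^{2} = \left(-20\right)^{2} = 400$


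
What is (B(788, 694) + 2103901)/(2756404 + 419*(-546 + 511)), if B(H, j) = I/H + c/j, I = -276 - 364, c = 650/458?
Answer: 1996054393639/2601197625026 ≈ 0.76736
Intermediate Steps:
c = 325/229 (c = 650*(1/458) = 325/229 ≈ 1.4192)
I = -640
B(H, j) = -640/H + 325/(229*j)
(B(788, 694) + 2103901)/(2756404 + 419*(-546 + 511)) = ((-640/788 + (325/229)/694) + 2103901)/(2756404 + 419*(-546 + 511)) = ((-640*1/788 + (325/229)*(1/694)) + 2103901)/(2756404 + 419*(-35)) = ((-160/197 + 325/158926) + 2103901)/(2756404 - 14665) = (-25364135/31308422 + 2103901)/2741739 = (65869794990087/31308422)*(1/2741739) = 1996054393639/2601197625026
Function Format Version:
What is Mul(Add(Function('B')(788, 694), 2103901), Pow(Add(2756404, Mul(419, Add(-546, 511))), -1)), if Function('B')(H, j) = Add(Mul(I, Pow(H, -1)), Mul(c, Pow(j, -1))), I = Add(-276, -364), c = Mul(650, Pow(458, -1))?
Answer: Rational(1996054393639, 2601197625026) ≈ 0.76736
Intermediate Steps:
c = Rational(325, 229) (c = Mul(650, Rational(1, 458)) = Rational(325, 229) ≈ 1.4192)
I = -640
Function('B')(H, j) = Add(Mul(-640, Pow(H, -1)), Mul(Rational(325, 229), Pow(j, -1)))
Mul(Add(Function('B')(788, 694), 2103901), Pow(Add(2756404, Mul(419, Add(-546, 511))), -1)) = Mul(Add(Add(Mul(-640, Pow(788, -1)), Mul(Rational(325, 229), Pow(694, -1))), 2103901), Pow(Add(2756404, Mul(419, Add(-546, 511))), -1)) = Mul(Add(Add(Mul(-640, Rational(1, 788)), Mul(Rational(325, 229), Rational(1, 694))), 2103901), Pow(Add(2756404, Mul(419, -35)), -1)) = Mul(Add(Add(Rational(-160, 197), Rational(325, 158926)), 2103901), Pow(Add(2756404, -14665), -1)) = Mul(Add(Rational(-25364135, 31308422), 2103901), Pow(2741739, -1)) = Mul(Rational(65869794990087, 31308422), Rational(1, 2741739)) = Rational(1996054393639, 2601197625026)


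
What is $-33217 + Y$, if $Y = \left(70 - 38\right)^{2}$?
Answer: $-32193$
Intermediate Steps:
$Y = 1024$ ($Y = 32^{2} = 1024$)
$-33217 + Y = -33217 + 1024 = -32193$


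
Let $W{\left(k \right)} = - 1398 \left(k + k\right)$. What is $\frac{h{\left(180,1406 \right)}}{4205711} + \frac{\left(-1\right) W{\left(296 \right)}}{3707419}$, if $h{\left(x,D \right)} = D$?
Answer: $\frac{3485926346090}{15592332869909} \approx 0.22357$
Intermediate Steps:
$W{\left(k \right)} = - 2796 k$ ($W{\left(k \right)} = - 1398 \cdot 2 k = - 2796 k$)
$\frac{h{\left(180,1406 \right)}}{4205711} + \frac{\left(-1\right) W{\left(296 \right)}}{3707419} = \frac{1406}{4205711} + \frac{\left(-1\right) \left(\left(-2796\right) 296\right)}{3707419} = 1406 \cdot \frac{1}{4205711} + \left(-1\right) \left(-827616\right) \frac{1}{3707419} = \frac{1406}{4205711} + 827616 \cdot \frac{1}{3707419} = \frac{1406}{4205711} + \frac{827616}{3707419} = \frac{3485926346090}{15592332869909}$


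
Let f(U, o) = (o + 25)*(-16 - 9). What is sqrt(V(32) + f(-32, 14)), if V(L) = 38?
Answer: I*sqrt(937) ≈ 30.61*I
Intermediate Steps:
f(U, o) = -625 - 25*o (f(U, o) = (25 + o)*(-25) = -625 - 25*o)
sqrt(V(32) + f(-32, 14)) = sqrt(38 + (-625 - 25*14)) = sqrt(38 + (-625 - 350)) = sqrt(38 - 975) = sqrt(-937) = I*sqrt(937)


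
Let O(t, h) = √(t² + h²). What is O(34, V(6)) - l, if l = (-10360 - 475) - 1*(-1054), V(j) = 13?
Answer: 9781 + 5*√53 ≈ 9817.4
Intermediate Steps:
O(t, h) = √(h² + t²)
l = -9781 (l = -10835 + 1054 = -9781)
O(34, V(6)) - l = √(13² + 34²) - 1*(-9781) = √(169 + 1156) + 9781 = √1325 + 9781 = 5*√53 + 9781 = 9781 + 5*√53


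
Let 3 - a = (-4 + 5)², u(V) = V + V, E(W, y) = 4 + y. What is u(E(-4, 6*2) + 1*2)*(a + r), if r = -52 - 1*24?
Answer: -2664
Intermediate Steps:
u(V) = 2*V
a = 2 (a = 3 - (-4 + 5)² = 3 - 1*1² = 3 - 1*1 = 3 - 1 = 2)
r = -76 (r = -52 - 24 = -76)
u(E(-4, 6*2) + 1*2)*(a + r) = (2*((4 + 6*2) + 1*2))*(2 - 76) = (2*((4 + 12) + 2))*(-74) = (2*(16 + 2))*(-74) = (2*18)*(-74) = 36*(-74) = -2664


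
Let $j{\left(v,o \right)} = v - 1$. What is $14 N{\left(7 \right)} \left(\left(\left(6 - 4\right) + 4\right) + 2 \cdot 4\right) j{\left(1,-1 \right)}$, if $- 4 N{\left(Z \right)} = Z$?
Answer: $0$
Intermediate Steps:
$j{\left(v,o \right)} = -1 + v$
$N{\left(Z \right)} = - \frac{Z}{4}$
$14 N{\left(7 \right)} \left(\left(\left(6 - 4\right) + 4\right) + 2 \cdot 4\right) j{\left(1,-1 \right)} = 14 \left(\left(- \frac{1}{4}\right) 7\right) \left(\left(\left(6 - 4\right) + 4\right) + 2 \cdot 4\right) \left(-1 + 1\right) = 14 \left(- \frac{7}{4}\right) \left(\left(2 + 4\right) + 8\right) 0 = - \frac{49 \left(6 + 8\right) 0}{2} = - \frac{49 \cdot 14 \cdot 0}{2} = \left(- \frac{49}{2}\right) 0 = 0$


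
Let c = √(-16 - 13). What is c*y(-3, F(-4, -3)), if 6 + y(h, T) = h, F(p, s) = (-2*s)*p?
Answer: -9*I*√29 ≈ -48.466*I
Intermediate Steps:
F(p, s) = -2*p*s
y(h, T) = -6 + h
c = I*√29 (c = √(-29) = I*√29 ≈ 5.3852*I)
c*y(-3, F(-4, -3)) = (I*√29)*(-6 - 3) = (I*√29)*(-9) = -9*I*√29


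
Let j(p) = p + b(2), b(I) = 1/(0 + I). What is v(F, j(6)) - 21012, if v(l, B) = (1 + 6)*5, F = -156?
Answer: -20977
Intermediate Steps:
b(I) = 1/I
j(p) = ½ + p (j(p) = p + 1/2 = p + ½ = ½ + p)
v(l, B) = 35 (v(l, B) = 7*5 = 35)
v(F, j(6)) - 21012 = 35 - 21012 = -20977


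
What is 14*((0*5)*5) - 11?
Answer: -11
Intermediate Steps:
14*((0*5)*5) - 11 = 14*(0*5) - 11 = 14*0 - 11 = 0 - 11 = -11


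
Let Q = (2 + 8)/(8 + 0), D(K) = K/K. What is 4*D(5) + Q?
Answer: 21/4 ≈ 5.2500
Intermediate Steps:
D(K) = 1
Q = 5/4 (Q = 10/8 = 10*(⅛) = 5/4 ≈ 1.2500)
4*D(5) + Q = 4*1 + 5/4 = 4 + 5/4 = 21/4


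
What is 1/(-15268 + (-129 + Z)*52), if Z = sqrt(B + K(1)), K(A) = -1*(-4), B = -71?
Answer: -41/901354 - 13*I*sqrt(67)/120781436 ≈ -4.5487e-5 - 8.8101e-7*I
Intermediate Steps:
K(A) = 4
Z = I*sqrt(67) (Z = sqrt(-71 + 4) = sqrt(-67) = I*sqrt(67) ≈ 8.1853*I)
1/(-15268 + (-129 + Z)*52) = 1/(-15268 + (-129 + I*sqrt(67))*52) = 1/(-15268 + (-6708 + 52*I*sqrt(67))) = 1/(-21976 + 52*I*sqrt(67))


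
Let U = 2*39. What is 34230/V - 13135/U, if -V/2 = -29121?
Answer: -127056455/757146 ≈ -167.81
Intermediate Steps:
V = 58242 (V = -2*(-29121) = 58242)
U = 78
34230/V - 13135/U = 34230/58242 - 13135/78 = 34230*(1/58242) - 13135*1/78 = 5705/9707 - 13135/78 = -127056455/757146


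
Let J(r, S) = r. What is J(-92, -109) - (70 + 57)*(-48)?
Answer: 6004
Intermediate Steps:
J(-92, -109) - (70 + 57)*(-48) = -92 - (70 + 57)*(-48) = -92 - 127*(-48) = -92 - 1*(-6096) = -92 + 6096 = 6004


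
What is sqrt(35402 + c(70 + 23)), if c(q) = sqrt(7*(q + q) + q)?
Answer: sqrt(35402 + 3*sqrt(155)) ≈ 188.25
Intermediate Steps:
c(q) = sqrt(15)*sqrt(q) (c(q) = sqrt(7*(2*q) + q) = sqrt(14*q + q) = sqrt(15*q) = sqrt(15)*sqrt(q))
sqrt(35402 + c(70 + 23)) = sqrt(35402 + sqrt(15)*sqrt(70 + 23)) = sqrt(35402 + sqrt(15)*sqrt(93)) = sqrt(35402 + 3*sqrt(155))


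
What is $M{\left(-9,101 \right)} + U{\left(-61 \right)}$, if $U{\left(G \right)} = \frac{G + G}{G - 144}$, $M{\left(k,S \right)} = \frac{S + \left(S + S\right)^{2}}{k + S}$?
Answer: $\frac{8396749}{18860} \approx 445.21$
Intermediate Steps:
$M{\left(k,S \right)} = \frac{S + 4 S^{2}}{S + k}$ ($M{\left(k,S \right)} = \frac{S + \left(2 S\right)^{2}}{S + k} = \frac{S + 4 S^{2}}{S + k}$)
$U{\left(G \right)} = \frac{2 G}{-144 + G}$
$M{\left(-9,101 \right)} + U{\left(-61 \right)} = \frac{101 \left(1 + 4 \cdot 101\right)}{101 - 9} + 2 \left(-61\right) \frac{1}{-144 - 61} = \frac{101 \left(1 + 404\right)}{92} + 2 \left(-61\right) \frac{1}{-205} = 101 \cdot \frac{1}{92} \cdot 405 + 2 \left(-61\right) \left(- \frac{1}{205}\right) = \frac{40905}{92} + \frac{122}{205} = \frac{8396749}{18860}$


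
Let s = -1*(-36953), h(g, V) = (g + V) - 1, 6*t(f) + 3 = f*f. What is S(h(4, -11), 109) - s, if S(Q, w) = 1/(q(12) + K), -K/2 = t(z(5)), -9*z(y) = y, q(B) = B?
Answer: -115810459/3134 ≈ -36953.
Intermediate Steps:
z(y) = -y/9
t(f) = -1/2 + f**2/6 (t(f) = -1/2 + (f*f)/6 = -1/2 + f**2/6)
K = 218/243 (K = -2*(-1/2 + (-1/9*5)**2/6) = -2*(-1/2 + (-5/9)**2/6) = -2*(-1/2 + (1/6)*(25/81)) = -2*(-1/2 + 25/486) = -2*(-109/243) = 218/243 ≈ 0.89712)
h(g, V) = -1 + V + g (h(g, V) = (V + g) - 1 = -1 + V + g)
S(Q, w) = 243/3134 (S(Q, w) = 1/(12 + 218/243) = 1/(3134/243) = 243/3134)
s = 36953
S(h(4, -11), 109) - s = 243/3134 - 1*36953 = 243/3134 - 36953 = -115810459/3134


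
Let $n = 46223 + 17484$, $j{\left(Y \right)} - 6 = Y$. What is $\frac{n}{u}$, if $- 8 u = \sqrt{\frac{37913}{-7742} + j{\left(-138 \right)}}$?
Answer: $\frac{3567592 i \sqrt{167457406}}{1059857} \approx 43559.0 i$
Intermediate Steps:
$j{\left(Y \right)} = 6 + Y$
$n = 63707$
$u = - \frac{i \sqrt{167457406}}{8848}$ ($u = - \frac{\sqrt{\frac{37913}{-7742} + \left(6 - 138\right)}}{8} = - \frac{\sqrt{37913 \left(- \frac{1}{7742}\right) - 132}}{8} = - \frac{\sqrt{- \frac{37913}{7742} - 132}}{8} = - \frac{\sqrt{- \frac{1059857}{7742}}}{8} = - \frac{\frac{1}{1106} i \sqrt{167457406}}{8} = - \frac{i \sqrt{167457406}}{8848} \approx - 1.4625 i$)
$\frac{n}{u} = \frac{63707}{\left(- \frac{1}{8848}\right) i \sqrt{167457406}} = 63707 \frac{56 i \sqrt{167457406}}{1059857} = \frac{3567592 i \sqrt{167457406}}{1059857}$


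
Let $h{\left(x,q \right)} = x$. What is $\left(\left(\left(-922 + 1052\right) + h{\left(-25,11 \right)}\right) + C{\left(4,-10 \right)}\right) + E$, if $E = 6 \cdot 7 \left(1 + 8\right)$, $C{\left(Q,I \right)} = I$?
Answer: $473$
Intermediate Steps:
$E = 378$ ($E = 42 \cdot 9 = 378$)
$\left(\left(\left(-922 + 1052\right) + h{\left(-25,11 \right)}\right) + C{\left(4,-10 \right)}\right) + E = \left(\left(\left(-922 + 1052\right) - 25\right) - 10\right) + 378 = \left(\left(130 - 25\right) - 10\right) + 378 = \left(105 - 10\right) + 378 = 95 + 378 = 473$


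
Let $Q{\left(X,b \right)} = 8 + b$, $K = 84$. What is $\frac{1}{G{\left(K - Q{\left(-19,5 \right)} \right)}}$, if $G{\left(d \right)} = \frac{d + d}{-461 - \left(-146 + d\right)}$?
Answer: $- \frac{193}{71} \approx -2.7183$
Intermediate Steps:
$G{\left(d \right)} = \frac{2 d}{-315 - d}$ ($G{\left(d \right)} = \frac{2 d}{-461 - \left(-146 + d\right)} = \frac{2 d}{-315 - d}$)
$\frac{1}{G{\left(K - Q{\left(-19,5 \right)} \right)}} = \frac{1}{\left(-2\right) \left(84 - \left(8 + 5\right)\right) \frac{1}{315 + \left(84 - \left(8 + 5\right)\right)}} = \frac{1}{\left(-2\right) \left(84 - 13\right) \frac{1}{315 + \left(84 - 13\right)}} = \frac{1}{\left(-2\right) 71 \frac{1}{315 + 71}} = \frac{1}{\left(-2\right) 71 \cdot \frac{1}{386}} = \frac{1}{- \frac{71}{193}} = - \frac{193}{71}$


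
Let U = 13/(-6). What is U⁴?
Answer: 28561/1296 ≈ 22.038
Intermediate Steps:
U = -13/6 (U = 13*(-⅙) = -13/6 ≈ -2.1667)
U⁴ = (-13/6)⁴ = 28561/1296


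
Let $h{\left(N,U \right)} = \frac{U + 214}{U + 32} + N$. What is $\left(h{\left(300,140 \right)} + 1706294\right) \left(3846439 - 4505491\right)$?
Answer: $- \frac{48363628448286}{43} \approx -1.1247 \cdot 10^{12}$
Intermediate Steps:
$h{\left(N,U \right)} = N + \frac{214 + U}{32 + U}$ ($h{\left(N,U \right)} = \frac{214 + U}{32 + U} + N = N + \frac{214 + U}{32 + U}$)
$\left(h{\left(300,140 \right)} + 1706294\right) \left(3846439 - 4505491\right) = \left(\frac{214 + 140 + 32 \cdot 300 + 300 \cdot 140}{32 + 140} + 1706294\right) \left(3846439 - 4505491\right) = \left(\frac{214 + 140 + 9600 + 42000}{172} + 1706294\right) \left(-659052\right) = \left(\frac{1}{172} \cdot 51954 + 1706294\right) \left(-659052\right) = \left(\frac{25977}{86} + 1706294\right) \left(-659052\right) = \frac{146767261}{86} \left(-659052\right) = - \frac{48363628448286}{43}$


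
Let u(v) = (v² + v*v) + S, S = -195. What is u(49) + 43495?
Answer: 48102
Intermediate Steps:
u(v) = -195 + 2*v² (u(v) = (v² + v*v) - 195 = (v² + v²) - 195 = 2*v² - 195 = -195 + 2*v²)
u(49) + 43495 = (-195 + 2*49²) + 43495 = (-195 + 2*2401) + 43495 = (-195 + 4802) + 43495 = 4607 + 43495 = 48102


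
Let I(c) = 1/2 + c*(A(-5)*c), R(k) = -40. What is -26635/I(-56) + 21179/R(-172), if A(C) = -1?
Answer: -130682709/250840 ≈ -520.98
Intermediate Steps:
I(c) = ½ - c² (I(c) = 1/2 + c*(-c) = ½ - c²)
-26635/I(-56) + 21179/R(-172) = -26635/(½ - 1*(-56)²) + 21179/(-40) = -26635/(½ - 1*3136) + 21179*(-1/40) = -26635/(½ - 3136) - 21179/40 = -26635/(-6271/2) - 21179/40 = -26635*(-2/6271) - 21179/40 = 53270/6271 - 21179/40 = -130682709/250840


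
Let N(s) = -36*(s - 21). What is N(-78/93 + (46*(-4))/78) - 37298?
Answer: -14680034/403 ≈ -36427.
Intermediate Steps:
N(s) = 756 - 36*s (N(s) = -36*(-21 + s) = 756 - 36*s)
N(-78/93 + (46*(-4))/78) - 37298 = (756 - 36*(-78/93 + (46*(-4))/78)) - 37298 = (756 - 36*(-78*1/93 - 184*1/78)) - 37298 = (756 - 36*(-26/31 - 92/39)) - 37298 = (756 - 36*(-3866/1209)) - 37298 = (756 + 46392/403) - 37298 = 351060/403 - 37298 = -14680034/403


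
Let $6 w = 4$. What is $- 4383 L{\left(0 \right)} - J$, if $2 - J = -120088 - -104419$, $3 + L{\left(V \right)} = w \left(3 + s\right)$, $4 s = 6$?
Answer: $-15671$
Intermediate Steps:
$s = \frac{3}{2}$ ($s = \frac{1}{4} \cdot 6 = \frac{3}{2} \approx 1.5$)
$w = \frac{2}{3}$ ($w = \frac{1}{6} \cdot 4 = \frac{2}{3} \approx 0.66667$)
$L{\left(V \right)} = 0$ ($L{\left(V \right)} = -3 + \frac{2 \left(3 + \frac{3}{2}\right)}{3} = -3 + \frac{2}{3} \cdot \frac{9}{2} = -3 + 3 = 0$)
$J = 15671$ ($J = 2 - \left(-120088 - -104419\right) = 2 - \left(-120088 + 104419\right) = 2 - -15669 = 2 + 15669 = 15671$)
$- 4383 L{\left(0 \right)} - J = \left(-4383\right) 0 - 15671 = 0 - 15671 = -15671$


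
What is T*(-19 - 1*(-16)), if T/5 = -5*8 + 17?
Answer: 345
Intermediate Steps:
T = -115 (T = 5*(-5*8 + 17) = 5*(-40 + 17) = 5*(-23) = -115)
T*(-19 - 1*(-16)) = -115*(-19 - 1*(-16)) = -115*(-19 + 16) = -115*(-3) = 345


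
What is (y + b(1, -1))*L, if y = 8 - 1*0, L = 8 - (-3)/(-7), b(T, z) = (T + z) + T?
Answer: 477/7 ≈ 68.143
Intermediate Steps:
b(T, z) = z + 2*T
L = 53/7 (L = 8 - (-3)*(-1)/7 = 8 - 1*3/7 = 8 - 3/7 = 53/7 ≈ 7.5714)
y = 8 (y = 8 + 0 = 8)
(y + b(1, -1))*L = (8 + (-1 + 2*1))*(53/7) = (8 + (-1 + 2))*(53/7) = (8 + 1)*(53/7) = 9*(53/7) = 477/7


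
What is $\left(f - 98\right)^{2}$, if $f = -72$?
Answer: $28900$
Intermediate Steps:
$\left(f - 98\right)^{2} = \left(-72 - 98\right)^{2} = \left(-170\right)^{2} = 28900$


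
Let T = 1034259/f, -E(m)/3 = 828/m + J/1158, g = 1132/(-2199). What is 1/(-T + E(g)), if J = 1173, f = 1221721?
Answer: 133458358598/643467083337093 ≈ 0.00020741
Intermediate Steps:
g = -1132/2199 (g = 1132*(-1/2199) = -1132/2199 ≈ -0.51478)
E(m) = -1173/386 - 2484/m (E(m) = -3*(828/m + 1173/1158) = -3*(828/m + 1173*(1/1158)) = -3*(828/m + 391/386) = -3*(391/386 + 828/m) = -1173/386 - 2484/m)
T = 1034259/1221721 ≈ 0.84656
1/(-T + E(g)) = 1/(-1*1034259/1221721 + (-1173/386 - 2484/(-1132/2199))) = 1/(-1034259/1221721 + (-1173/386 - 2484*(-2199/1132))) = 1/(-1034259/1221721 + (-1173/386 + 1365579/283)) = 1/(-1034259/1221721 + 526781535/109238) = 1/(643467083337093/133458358598) = 133458358598/643467083337093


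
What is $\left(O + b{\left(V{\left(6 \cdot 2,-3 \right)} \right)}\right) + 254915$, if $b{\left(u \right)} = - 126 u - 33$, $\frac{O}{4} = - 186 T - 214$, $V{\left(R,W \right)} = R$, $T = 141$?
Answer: $147610$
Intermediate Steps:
$O = -105760$ ($O = 4 \left(\left(-186\right) 141 - 214\right) = 4 \left(-26226 - 214\right) = 4 \left(-26440\right) = -105760$)
$b{\left(u \right)} = -33 - 126 u$
$\left(O + b{\left(V{\left(6 \cdot 2,-3 \right)} \right)}\right) + 254915 = \left(-105760 - \left(33 + 126 \cdot 6 \cdot 2\right)\right) + 254915 = \left(-105760 - 1545\right) + 254915 = -107305 + 254915 = 147610$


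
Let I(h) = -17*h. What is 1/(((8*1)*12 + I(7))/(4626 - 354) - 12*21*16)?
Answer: -4272/17224727 ≈ -0.00024802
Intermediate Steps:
1/(((8*1)*12 + I(7))/(4626 - 354) - 12*21*16) = 1/(((8*1)*12 - 17*7)/(4626 - 354) - 12*21*16) = 1/((8*12 - 119)/4272 - 252*16) = 1/((96 - 119)*(1/4272) - 4032) = 1/(-23*1/4272 - 4032) = 1/(-23/4272 - 4032) = 1/(-17224727/4272) = -4272/17224727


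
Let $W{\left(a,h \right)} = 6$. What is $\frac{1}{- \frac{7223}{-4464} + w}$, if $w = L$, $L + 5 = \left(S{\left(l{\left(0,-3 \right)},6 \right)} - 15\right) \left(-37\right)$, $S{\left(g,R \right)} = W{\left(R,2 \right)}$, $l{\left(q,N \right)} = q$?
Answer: $\frac{144}{47465} \approx 0.0030338$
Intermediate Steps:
$S{\left(g,R \right)} = 6$
$L = 328$ ($L = -5 + \left(6 - 15\right) \left(-37\right) = -5 - -333 = -5 + 333 = 328$)
$w = 328$
$\frac{1}{- \frac{7223}{-4464} + w} = \frac{1}{- \frac{7223}{-4464} + 328} = \frac{1}{\left(-7223\right) \left(- \frac{1}{4464}\right) + 328} = \frac{1}{\frac{233}{144} + 328} = \frac{1}{\frac{47465}{144}} = \frac{144}{47465}$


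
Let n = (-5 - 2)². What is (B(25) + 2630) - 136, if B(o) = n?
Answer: 2543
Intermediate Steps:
n = 49 (n = (-7)² = 49)
B(o) = 49
(B(25) + 2630) - 136 = (49 + 2630) - 136 = 2679 - 136 = 2543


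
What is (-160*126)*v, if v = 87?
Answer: -1753920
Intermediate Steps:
(-160*126)*v = -160*126*87 = -20160*87 = -1753920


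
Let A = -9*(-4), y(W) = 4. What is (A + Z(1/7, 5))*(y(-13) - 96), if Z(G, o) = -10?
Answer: -2392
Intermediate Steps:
A = 36
(A + Z(1/7, 5))*(y(-13) - 96) = (36 - 10)*(4 - 96) = 26*(-92) = -2392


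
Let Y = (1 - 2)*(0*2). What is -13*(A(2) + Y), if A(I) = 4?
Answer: -52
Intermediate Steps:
Y = 0 (Y = -1*0 = 0)
-13*(A(2) + Y) = -13*(4 + 0) = -13*4 = -52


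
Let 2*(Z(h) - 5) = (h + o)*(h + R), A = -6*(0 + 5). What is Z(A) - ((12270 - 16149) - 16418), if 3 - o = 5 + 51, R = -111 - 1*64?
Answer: 57619/2 ≈ 28810.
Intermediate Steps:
A = -30 (A = -6*5 = -30)
R = -175 (R = -111 - 64 = -175)
o = -53 (o = 3 - (5 + 51) = 3 - 1*56 = 3 - 56 = -53)
Z(h) = 5 + (-175 + h)*(-53 + h)/2 (Z(h) = 5 + ((h - 53)*(h - 175))/2 = 5 + ((-53 + h)*(-175 + h))/2 = 5 + ((-175 + h)*(-53 + h))/2 = 5 + (-175 + h)*(-53 + h)/2)
Z(A) - ((12270 - 16149) - 16418) = (9285/2 + (1/2)*(-30)**2 - 114*(-30)) - ((12270 - 16149) - 16418) = (9285/2 + (1/2)*900 + 3420) - (-3879 - 16418) = (9285/2 + 450 + 3420) - 1*(-20297) = 17025/2 + 20297 = 57619/2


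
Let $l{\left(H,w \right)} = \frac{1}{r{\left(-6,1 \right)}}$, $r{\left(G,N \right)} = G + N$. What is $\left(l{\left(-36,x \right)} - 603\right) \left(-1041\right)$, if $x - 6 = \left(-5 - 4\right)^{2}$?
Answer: $\frac{3139656}{5} \approx 6.2793 \cdot 10^{5}$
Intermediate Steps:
$x = 87$ ($x = 6 + \left(-5 - 4\right)^{2} = 6 + \left(-9\right)^{2} = 6 + 81 = 87$)
$l{\left(H,w \right)} = - \frac{1}{5}$ ($l{\left(H,w \right)} = \frac{1}{-6 + 1} = \frac{1}{-5} = - \frac{1}{5}$)
$\left(l{\left(-36,x \right)} - 603\right) \left(-1041\right) = \left(- \frac{1}{5} - 603\right) \left(-1041\right) = \left(- \frac{3016}{5}\right) \left(-1041\right) = \frac{3139656}{5}$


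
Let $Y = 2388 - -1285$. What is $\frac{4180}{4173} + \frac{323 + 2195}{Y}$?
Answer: $\frac{25860754}{15327429} \approx 1.6872$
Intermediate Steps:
$Y = 3673$ ($Y = 2388 + 1285 = 3673$)
$\frac{4180}{4173} + \frac{323 + 2195}{Y} = \frac{4180}{4173} + \frac{323 + 2195}{3673} = 4180 \cdot \frac{1}{4173} + 2518 \cdot \frac{1}{3673} = \frac{4180}{4173} + \frac{2518}{3673} = \frac{25860754}{15327429}$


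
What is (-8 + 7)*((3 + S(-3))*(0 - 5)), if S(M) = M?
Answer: 0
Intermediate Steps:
(-8 + 7)*((3 + S(-3))*(0 - 5)) = (-8 + 7)*((3 - 3)*(0 - 5)) = -0*(-5) = -1*0 = 0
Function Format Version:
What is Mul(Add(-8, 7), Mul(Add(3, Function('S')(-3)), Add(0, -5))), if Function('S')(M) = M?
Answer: 0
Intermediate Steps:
Mul(Add(-8, 7), Mul(Add(3, Function('S')(-3)), Add(0, -5))) = Mul(Add(-8, 7), Mul(Add(3, -3), Add(0, -5))) = Mul(-1, Mul(0, -5)) = Mul(-1, 0) = 0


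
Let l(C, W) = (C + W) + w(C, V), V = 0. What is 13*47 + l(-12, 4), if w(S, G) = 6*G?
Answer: 603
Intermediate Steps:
l(C, W) = C + W (l(C, W) = (C + W) + 6*0 = (C + W) + 0 = C + W)
13*47 + l(-12, 4) = 13*47 + (-12 + 4) = 611 - 8 = 603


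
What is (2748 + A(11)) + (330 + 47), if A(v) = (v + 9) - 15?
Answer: 3130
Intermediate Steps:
A(v) = -6 + v (A(v) = (9 + v) - 15 = -6 + v)
(2748 + A(11)) + (330 + 47) = (2748 + (-6 + 11)) + (330 + 47) = (2748 + 5) + 377 = 2753 + 377 = 3130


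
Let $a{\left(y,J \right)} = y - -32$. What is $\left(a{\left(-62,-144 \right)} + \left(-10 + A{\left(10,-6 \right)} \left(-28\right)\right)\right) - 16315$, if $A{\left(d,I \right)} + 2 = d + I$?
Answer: $-16411$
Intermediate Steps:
$A{\left(d,I \right)} = -2 + I + d$ ($A{\left(d,I \right)} = -2 + \left(d + I\right) = -2 + \left(I + d\right) = -2 + I + d$)
$a{\left(y,J \right)} = 32 + y$ ($a{\left(y,J \right)} = y + 32 = 32 + y$)
$\left(a{\left(-62,-144 \right)} + \left(-10 + A{\left(10,-6 \right)} \left(-28\right)\right)\right) - 16315 = \left(\left(32 - 62\right) + \left(-10 + \left(-2 - 6 + 10\right) \left(-28\right)\right)\right) - 16315 = \left(-30 + \left(-10 + 2 \left(-28\right)\right)\right) - 16315 = \left(-30 - 66\right) - 16315 = -96 - 16315 = -16411$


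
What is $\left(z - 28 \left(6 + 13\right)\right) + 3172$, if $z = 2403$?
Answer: $5043$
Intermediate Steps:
$\left(z - 28 \left(6 + 13\right)\right) + 3172 = \left(2403 - 28 \left(6 + 13\right)\right) + 3172 = \left(2403 - 532\right) + 3172 = 1871 + 3172 = 5043$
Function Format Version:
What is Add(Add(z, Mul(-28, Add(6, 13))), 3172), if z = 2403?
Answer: 5043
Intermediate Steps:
Add(Add(z, Mul(-28, Add(6, 13))), 3172) = Add(Add(2403, Mul(-28, Add(6, 13))), 3172) = Add(Add(2403, Mul(-28, 19)), 3172) = Add(Add(2403, -532), 3172) = Add(1871, 3172) = 5043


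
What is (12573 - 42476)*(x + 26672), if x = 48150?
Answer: -2237402266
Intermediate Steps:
(12573 - 42476)*(x + 26672) = (12573 - 42476)*(48150 + 26672) = -29903*74822 = -2237402266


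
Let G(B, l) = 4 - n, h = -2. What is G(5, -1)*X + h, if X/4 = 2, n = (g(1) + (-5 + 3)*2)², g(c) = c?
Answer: -42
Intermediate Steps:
n = 9 (n = (1 + (-5 + 3)*2)² = (1 - 2*2)² = (1 - 4)² = (-3)² = 9)
G(B, l) = -5 (G(B, l) = 4 - 1*9 = 4 - 9 = -5)
X = 8 (X = 4*2 = 8)
G(5, -1)*X + h = -5*8 - 2 = -40 - 2 = -42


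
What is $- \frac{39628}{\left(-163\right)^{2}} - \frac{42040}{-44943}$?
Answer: $- \frac{664040444}{1194090567} \approx -0.55611$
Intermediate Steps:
$- \frac{39628}{\left(-163\right)^{2}} - \frac{42040}{-44943} = - \frac{39628}{26569} - - \frac{42040}{44943} = \left(-39628\right) \frac{1}{26569} + \frac{42040}{44943} = - \frac{39628}{26569} + \frac{42040}{44943} = - \frac{664040444}{1194090567}$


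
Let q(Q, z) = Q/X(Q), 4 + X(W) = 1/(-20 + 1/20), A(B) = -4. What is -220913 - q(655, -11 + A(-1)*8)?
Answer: -356734063/1616 ≈ -2.2075e+5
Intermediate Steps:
X(W) = -1616/399 (X(W) = -4 + 1/(-20 + 1/20) = -4 + 1/(-399/20) = -4 - 20/399 = -1616/399)
q(Q, z) = -399*Q/1616 (q(Q, z) = Q/(-1616/399) = Q*(-399/1616) = -399*Q/1616)
-220913 - q(655, -11 + A(-1)*8) = -220913 - (-399)*655/1616 = -220913 - 1*(-261345/1616) = -220913 + 261345/1616 = -356734063/1616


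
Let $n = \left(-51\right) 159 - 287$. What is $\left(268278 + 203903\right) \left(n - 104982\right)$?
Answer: $-53534937418$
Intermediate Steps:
$n = -8396$ ($n = -8109 - 287 = -8396$)
$\left(268278 + 203903\right) \left(n - 104982\right) = \left(268278 + 203903\right) \left(-8396 - 104982\right) = 472181 \left(-113378\right) = -53534937418$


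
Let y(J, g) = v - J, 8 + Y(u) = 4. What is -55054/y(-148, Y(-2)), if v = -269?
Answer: 55054/121 ≈ 454.99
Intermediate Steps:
Y(u) = -4 (Y(u) = -8 + 4 = -4)
y(J, g) = -269 - J
-55054/y(-148, Y(-2)) = -55054/(-269 - 1*(-148)) = -55054/(-269 + 148) = -55054/(-121) = -55054*(-1/121) = 55054/121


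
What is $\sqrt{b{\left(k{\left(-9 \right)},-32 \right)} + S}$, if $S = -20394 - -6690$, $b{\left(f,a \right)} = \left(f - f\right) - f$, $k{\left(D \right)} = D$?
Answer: $i \sqrt{13695} \approx 117.03 i$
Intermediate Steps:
$b{\left(f,a \right)} = - f$ ($b{\left(f,a \right)} = 0 - f = - f$)
$S = -13704$ ($S = -20394 + 6690 = -13704$)
$\sqrt{b{\left(k{\left(-9 \right)},-32 \right)} + S} = \sqrt{\left(-1\right) \left(-9\right) - 13704} = \sqrt{9 - 13704} = \sqrt{-13695} = i \sqrt{13695}$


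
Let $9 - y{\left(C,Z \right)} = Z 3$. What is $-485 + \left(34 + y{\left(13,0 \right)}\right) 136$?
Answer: $5363$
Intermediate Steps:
$y{\left(C,Z \right)} = 9 - 3 Z$ ($y{\left(C,Z \right)} = 9 - Z 3 = 9 - 3 Z$)
$-485 + \left(34 + y{\left(13,0 \right)}\right) 136 = -485 + \left(34 + \left(9 - 0\right)\right) 136 = -485 + \left(34 + \left(9 + 0\right)\right) 136 = -485 + \left(34 + 9\right) 136 = -485 + 43 \cdot 136 = -485 + 5848 = 5363$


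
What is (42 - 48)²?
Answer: 36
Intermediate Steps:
(42 - 48)² = (-6)² = 36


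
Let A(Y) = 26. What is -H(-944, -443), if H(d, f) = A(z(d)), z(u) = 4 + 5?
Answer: -26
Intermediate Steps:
z(u) = 9
H(d, f) = 26
-H(-944, -443) = -1*26 = -26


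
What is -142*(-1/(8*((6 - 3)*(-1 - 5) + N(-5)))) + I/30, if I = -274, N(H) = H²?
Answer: -2771/420 ≈ -6.5976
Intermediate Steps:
-142*(-1/(8*((6 - 3)*(-1 - 5) + N(-5)))) + I/30 = -142*(-1/(8*((6 - 3)*(-1 - 5) + (-5)²))) - 274/30 = -142*(-1/(8*(3*(-6) + 25))) - 274*1/30 = -142*(-1/(8*(-18 + 25))) - 137/15 = -142/(7*(-8)) - 137/15 = -142/(-56) - 137/15 = -142*(-1/56) - 137/15 = 71/28 - 137/15 = -2771/420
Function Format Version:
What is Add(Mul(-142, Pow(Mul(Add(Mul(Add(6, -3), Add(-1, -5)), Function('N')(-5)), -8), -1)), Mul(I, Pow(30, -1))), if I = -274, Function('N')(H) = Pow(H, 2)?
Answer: Rational(-2771, 420) ≈ -6.5976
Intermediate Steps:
Add(Mul(-142, Pow(Mul(Add(Mul(Add(6, -3), Add(-1, -5)), Function('N')(-5)), -8), -1)), Mul(I, Pow(30, -1))) = Add(Mul(-142, Pow(Mul(Add(Mul(Add(6, -3), Add(-1, -5)), Pow(-5, 2)), -8), -1)), Mul(-274, Pow(30, -1))) = Add(Mul(-142, Pow(Mul(Add(Mul(3, -6), 25), -8), -1)), Mul(-274, Rational(1, 30))) = Add(Mul(-142, Pow(Mul(Add(-18, 25), -8), -1)), Rational(-137, 15)) = Add(Mul(-142, Pow(Mul(7, -8), -1)), Rational(-137, 15)) = Add(Mul(-142, Pow(-56, -1)), Rational(-137, 15)) = Add(Mul(-142, Rational(-1, 56)), Rational(-137, 15)) = Add(Rational(71, 28), Rational(-137, 15)) = Rational(-2771, 420)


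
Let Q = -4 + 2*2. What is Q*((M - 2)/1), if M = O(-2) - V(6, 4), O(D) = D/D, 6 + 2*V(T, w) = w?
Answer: 0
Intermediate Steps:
V(T, w) = -3 + w/2
O(D) = 1
M = 2 (M = 1 - (-3 + (½)*4) = 1 - (-3 + 2) = 1 - 1*(-1) = 1 + 1 = 2)
Q = 0 (Q = -4 + 4 = 0)
Q*((M - 2)/1) = 0*((2 - 2)/1) = 0*(0*1) = 0*0 = 0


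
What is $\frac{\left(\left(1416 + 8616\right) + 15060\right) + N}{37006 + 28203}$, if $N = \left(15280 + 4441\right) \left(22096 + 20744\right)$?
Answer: $\frac{844872732}{65209} \approx 12956.0$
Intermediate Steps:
$N = 844847640$ ($N = 19721 \cdot 42840 = 844847640$)
$\frac{\left(\left(1416 + 8616\right) + 15060\right) + N}{37006 + 28203} = \frac{\left(\left(1416 + 8616\right) + 15060\right) + 844847640}{37006 + 28203} = \frac{\left(10032 + 15060\right) + 844847640}{65209} = \left(25092 + 844847640\right) \frac{1}{65209} = 844872732 \cdot \frac{1}{65209} = \frac{844872732}{65209}$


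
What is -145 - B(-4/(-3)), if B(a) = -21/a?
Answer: -517/4 ≈ -129.25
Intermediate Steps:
-145 - B(-4/(-3)) = -145 - (-21)/((-4/(-3))) = -145 - (-21)/((-4*(-1/3))) = -145 - (-21)/4/3 = -145 - (-21)*3/4 = -145 - 1*(-63/4) = -145 + 63/4 = -517/4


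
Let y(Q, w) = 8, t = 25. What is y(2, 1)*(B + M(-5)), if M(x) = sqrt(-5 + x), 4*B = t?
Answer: 50 + 8*I*sqrt(10) ≈ 50.0 + 25.298*I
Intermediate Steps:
B = 25/4 (B = (1/4)*25 = 25/4 ≈ 6.2500)
y(2, 1)*(B + M(-5)) = 8*(25/4 + sqrt(-5 - 5)) = 8*(25/4 + sqrt(-10)) = 8*(25/4 + I*sqrt(10)) = 50 + 8*I*sqrt(10)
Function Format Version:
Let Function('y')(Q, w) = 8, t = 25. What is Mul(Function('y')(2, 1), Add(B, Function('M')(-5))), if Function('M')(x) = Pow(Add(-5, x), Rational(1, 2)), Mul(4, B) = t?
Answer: Add(50, Mul(8, I, Pow(10, Rational(1, 2)))) ≈ Add(50.000, Mul(25.298, I))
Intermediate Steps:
B = Rational(25, 4) (B = Mul(Rational(1, 4), 25) = Rational(25, 4) ≈ 6.2500)
Mul(Function('y')(2, 1), Add(B, Function('M')(-5))) = Mul(8, Add(Rational(25, 4), Pow(Add(-5, -5), Rational(1, 2)))) = Mul(8, Add(Rational(25, 4), Pow(-10, Rational(1, 2)))) = Mul(8, Add(Rational(25, 4), Mul(I, Pow(10, Rational(1, 2))))) = Add(50, Mul(8, I, Pow(10, Rational(1, 2))))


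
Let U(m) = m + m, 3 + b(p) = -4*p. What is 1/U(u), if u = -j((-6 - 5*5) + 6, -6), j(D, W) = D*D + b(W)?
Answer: -1/1292 ≈ -0.00077399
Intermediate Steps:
b(p) = -3 - 4*p
j(D, W) = -3 + D² - 4*W (j(D, W) = D*D + (-3 - 4*W) = D² + (-3 - 4*W) = -3 + D² - 4*W)
u = -646 (u = -(-3 + ((-6 - 5*5) + 6)² - 4*(-6)) = -(-3 + ((-6 - 25) + 6)² + 24) = -(-3 + (-31 + 6)² + 24) = -(-3 + (-25)² + 24) = -(-3 + 625 + 24) = -1*646 = -646)
U(m) = 2*m
1/U(u) = 1/(2*(-646)) = 1/(-1292) = -1/1292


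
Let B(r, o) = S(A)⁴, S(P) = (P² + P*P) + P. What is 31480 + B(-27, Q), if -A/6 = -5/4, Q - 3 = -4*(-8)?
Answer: 207391480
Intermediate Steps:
Q = 35 (Q = 3 - 4*(-8) = 3 + 32 = 35)
A = 15/2 (A = -(-30)/4 = -6*(-5/4) = 15/2 ≈ 7.5000)
S(P) = P + 2*P² (S(P) = (P² + P²) + P = 2*P² + P = P + 2*P²)
B(r, o) = 207360000 (B(r, o) = (15*(1 + 2*(15/2))/2)⁴ = (15*(1 + 15)/2)⁴ = ((15/2)*16)⁴ = 120⁴ = 207360000)
31480 + B(-27, Q) = 31480 + 207360000 = 207391480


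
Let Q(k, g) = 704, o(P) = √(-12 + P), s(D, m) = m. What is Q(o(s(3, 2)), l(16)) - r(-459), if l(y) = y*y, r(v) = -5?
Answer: 709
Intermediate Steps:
l(y) = y²
Q(o(s(3, 2)), l(16)) - r(-459) = 704 - 1*(-5) = 704 + 5 = 709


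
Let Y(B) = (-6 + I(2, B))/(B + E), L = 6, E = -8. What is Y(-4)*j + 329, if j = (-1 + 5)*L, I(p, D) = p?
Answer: 337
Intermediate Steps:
j = 24 (j = (-1 + 5)*6 = 4*6 = 24)
Y(B) = -4/(-8 + B) (Y(B) = (-6 + 2)/(B - 8) = -4/(-8 + B))
Y(-4)*j + 329 = -4/(-8 - 4)*24 + 329 = -4/(-12)*24 + 329 = -4*(-1/12)*24 + 329 = (⅓)*24 + 329 = 8 + 329 = 337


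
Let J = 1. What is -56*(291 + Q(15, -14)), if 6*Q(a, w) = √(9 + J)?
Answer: -16296 - 28*√10/3 ≈ -16326.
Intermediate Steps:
Q(a, w) = √10/6 (Q(a, w) = √(9 + 1)/6 = √10/6)
-56*(291 + Q(15, -14)) = -56*(291 + √10/6) = -16296 - 28*√10/3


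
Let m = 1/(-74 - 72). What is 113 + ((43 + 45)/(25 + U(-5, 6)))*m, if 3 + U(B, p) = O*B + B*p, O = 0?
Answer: 16509/146 ≈ 113.08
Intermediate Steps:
U(B, p) = -3 + B*p (U(B, p) = -3 + (0*B + B*p) = -3 + (0 + B*p) = -3 + B*p)
m = -1/146 (m = 1/(-146) = -1/146 ≈ -0.0068493)
113 + ((43 + 45)/(25 + U(-5, 6)))*m = 113 + ((43 + 45)/(25 + (-3 - 5*6)))*(-1/146) = 113 + (88/(25 + (-3 - 30)))*(-1/146) = 113 + (88/(25 - 33))*(-1/146) = 113 + (88/(-8))*(-1/146) = 113 + (88*(-⅛))*(-1/146) = 113 - 11*(-1/146) = 113 + 11/146 = 16509/146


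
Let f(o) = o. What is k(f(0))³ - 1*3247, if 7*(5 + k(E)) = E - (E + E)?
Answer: -3372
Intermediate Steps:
k(E) = -5 - E/7 (k(E) = -5 + (E - (E + E))/7 = -5 + (E - 2*E)/7 = -5 + (-E)/7 = -5 - E/7)
k(f(0))³ - 1*3247 = (-5 - ⅐*0)³ - 1*3247 = (-5 + 0)³ - 3247 = (-5)³ - 3247 = -125 - 3247 = -3372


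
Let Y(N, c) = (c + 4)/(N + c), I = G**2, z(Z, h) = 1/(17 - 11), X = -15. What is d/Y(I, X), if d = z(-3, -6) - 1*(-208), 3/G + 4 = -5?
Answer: 83683/297 ≈ 281.76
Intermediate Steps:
G = -1/3 (G = 3/(-4 - 5) = 3/(-9) = 3*(-1/9) = -1/3 ≈ -0.33333)
z(Z, h) = 1/6
d = 1249/6 (d = 1/6 - 1*(-208) = 1/6 + 208 = 1249/6 ≈ 208.17)
I = 1/9 (I = (-1/3)**2 = 1/9 ≈ 0.11111)
Y(N, c) = (4 + c)/(N + c)
d/Y(I, X) = 1249/(6*(((4 - 15)/(1/9 - 15)))) = 1249/(6*((-11/(-134/9)))) = 1249/(6*((-9/134*(-11)))) = 1249/(6*(99/134)) = (1249/6)*(134/99) = 83683/297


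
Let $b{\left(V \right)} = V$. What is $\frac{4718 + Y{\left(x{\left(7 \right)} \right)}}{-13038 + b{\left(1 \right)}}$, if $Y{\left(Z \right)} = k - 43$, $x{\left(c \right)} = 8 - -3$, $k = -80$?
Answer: $- \frac{4595}{13037} \approx -0.35246$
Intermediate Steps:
$x{\left(c \right)} = 11$ ($x{\left(c \right)} = 8 + 3 = 11$)
$Y{\left(Z \right)} = -123$ ($Y{\left(Z \right)} = -80 - 43 = -123$)
$\frac{4718 + Y{\left(x{\left(7 \right)} \right)}}{-13038 + b{\left(1 \right)}} = \frac{4718 - 123}{-13038 + 1} = \frac{4595}{-13037} = 4595 \left(- \frac{1}{13037}\right) = - \frac{4595}{13037}$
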